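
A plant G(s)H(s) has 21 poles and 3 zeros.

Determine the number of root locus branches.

Root locus has n branches where n = number of poles = 21.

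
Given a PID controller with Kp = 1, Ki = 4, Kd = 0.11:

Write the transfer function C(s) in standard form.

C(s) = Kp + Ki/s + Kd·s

Substituting values: C(s) = 1 + 4/s + 0.11s = (0.11s² + s + 4)/s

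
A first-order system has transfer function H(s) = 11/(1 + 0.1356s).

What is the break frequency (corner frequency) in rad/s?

Corner frequency = 1/τ = 1/0.1356 = 7.375 rad/s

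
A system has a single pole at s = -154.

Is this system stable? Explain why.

Pole at s = -154 is in the left half-plane. Stable.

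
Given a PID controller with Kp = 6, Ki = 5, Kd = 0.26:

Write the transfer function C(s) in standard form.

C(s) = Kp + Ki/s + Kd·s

Substituting values: C(s) = 6 + 5/s + 0.26s = (0.26s² + 6s + 5)/s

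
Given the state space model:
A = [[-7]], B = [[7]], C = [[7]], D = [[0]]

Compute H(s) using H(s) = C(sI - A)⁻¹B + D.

(sI - A)⁻¹ = 1/(s + 7). H(s) = 7 × 7/(s + 7) + 0 = 49/(s + 7).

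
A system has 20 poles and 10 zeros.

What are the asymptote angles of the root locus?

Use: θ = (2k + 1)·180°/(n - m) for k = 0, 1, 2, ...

n - m = 20 - 10 = 10. Angles: θk = (2k + 1)·180°/10 = 18°, 54°, 90°, 126°, 162°, 198°, 234°, 270°, 306°, 342°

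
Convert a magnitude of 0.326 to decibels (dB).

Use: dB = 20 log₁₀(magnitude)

dB = 20 log₁₀(0.326) = -9.7 dB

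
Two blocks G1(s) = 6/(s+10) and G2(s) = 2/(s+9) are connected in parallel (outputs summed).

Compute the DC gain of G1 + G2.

Parallel: G_eq = G1 + G2. DC gain = G1(0) + G2(0) = 6/10 + 2/9 = 0.6 + 0.2222 = 0.8222.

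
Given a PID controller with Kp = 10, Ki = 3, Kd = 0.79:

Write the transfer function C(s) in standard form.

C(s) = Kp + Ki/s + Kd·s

Substituting values: C(s) = 10 + 3/s + 0.79s = (0.79s² + 10s + 3)/s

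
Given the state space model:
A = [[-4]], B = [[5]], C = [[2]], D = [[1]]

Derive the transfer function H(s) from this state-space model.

(sI - A)⁻¹ = 1/(s + 4). H(s) = 2×5/(s + 4) + 1 = (s + 14)/(s + 4).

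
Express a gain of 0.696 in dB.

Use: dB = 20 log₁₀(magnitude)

dB = 20 log₁₀(0.696) = -3.1 dB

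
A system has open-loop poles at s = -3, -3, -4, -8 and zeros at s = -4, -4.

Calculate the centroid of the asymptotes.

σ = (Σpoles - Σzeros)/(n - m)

σ = (Σpoles - Σzeros)/(n - m) = (-18 - (-8))/(4 - 2) = -10/2 = -5.0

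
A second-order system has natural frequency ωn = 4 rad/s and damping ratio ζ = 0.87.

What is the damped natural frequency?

ωd = ωn√(1 - ζ²) = 4√(1 - 0.87²) = 1.97 rad/s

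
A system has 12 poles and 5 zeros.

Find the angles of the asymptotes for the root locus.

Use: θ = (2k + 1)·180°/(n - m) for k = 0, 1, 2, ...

n - m = 12 - 5 = 7. Angles: θk = (2k + 1)·180°/7 = 25.71°, 77.14°, 128.57°, 180°, 231.43°, 282.86°, 334.29°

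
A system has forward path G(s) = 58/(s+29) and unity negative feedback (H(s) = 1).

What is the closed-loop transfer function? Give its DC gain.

T(s) = G/(1+GH) = [58/(s+29)] / [1 + 58/(s+29)] = 58/(s+29+58) = 58/(s+87). DC gain = 58/87 = 0.6667.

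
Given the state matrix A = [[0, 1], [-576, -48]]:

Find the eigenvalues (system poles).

det(A - λI) = λ² - (-48)λ + 576 = (λ - (-24))(λ - (-24)). Eigenvalues: -24, -24.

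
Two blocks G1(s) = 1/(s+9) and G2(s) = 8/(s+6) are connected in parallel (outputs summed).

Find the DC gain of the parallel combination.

Parallel: G_eq = G1 + G2. DC gain = G1(0) + G2(0) = 1/9 + 8/6 = 0.1111 + 1.3333 = 1.4444.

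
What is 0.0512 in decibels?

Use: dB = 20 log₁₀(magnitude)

dB = 20 log₁₀(0.0512) = -25.8 dB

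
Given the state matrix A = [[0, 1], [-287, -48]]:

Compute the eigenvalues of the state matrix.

det(A - λI) = λ² - (-48)λ + 287 = (λ - (-41))(λ - (-7)). Eigenvalues: -41, -7.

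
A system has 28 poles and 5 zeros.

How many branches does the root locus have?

Root locus has n branches where n = number of poles = 28.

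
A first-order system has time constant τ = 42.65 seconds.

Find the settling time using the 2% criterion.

For first-order system, 2% settling time ≈ 4τ = 4 × 42.65 = 170.6 s.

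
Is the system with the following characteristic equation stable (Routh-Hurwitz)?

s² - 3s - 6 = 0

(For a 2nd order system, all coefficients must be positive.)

Coefficients: 1, -3, -6. b=-3, c=-6 not positive, so system is unstable.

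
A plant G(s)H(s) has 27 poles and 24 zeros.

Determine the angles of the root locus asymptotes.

n - m = 27 - 24 = 3. Angles: θk = (2k + 1)·180°/3 = 60°, 180°, 300°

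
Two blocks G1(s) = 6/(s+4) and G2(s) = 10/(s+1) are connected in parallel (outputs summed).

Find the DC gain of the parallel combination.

Parallel: G_eq = G1 + G2. DC gain = G1(0) + G2(0) = 6/4 + 10/1 = 1.5 + 10 = 11.5.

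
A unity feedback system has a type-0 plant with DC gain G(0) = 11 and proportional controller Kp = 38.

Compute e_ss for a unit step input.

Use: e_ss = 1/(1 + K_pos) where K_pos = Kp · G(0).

K_pos = Kp · G(0) = 38 × 11 = 418. e_ss = 1/(1 + 418) = 0.0024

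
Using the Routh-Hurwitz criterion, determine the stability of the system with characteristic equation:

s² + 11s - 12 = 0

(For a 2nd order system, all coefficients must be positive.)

Coefficients: 1, 11, -12. c=-12 not positive, so system is unstable.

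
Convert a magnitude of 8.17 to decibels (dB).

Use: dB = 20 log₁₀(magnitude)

dB = 20 log₁₀(8.17) = 18.2 dB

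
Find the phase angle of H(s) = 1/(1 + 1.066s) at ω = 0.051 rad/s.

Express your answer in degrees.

Phase = -arctan(ωτ) = -arctan(0.051 × 1.066) = -3.1°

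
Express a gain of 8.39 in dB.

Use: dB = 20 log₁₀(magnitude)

dB = 20 log₁₀(8.39) = 18.5 dB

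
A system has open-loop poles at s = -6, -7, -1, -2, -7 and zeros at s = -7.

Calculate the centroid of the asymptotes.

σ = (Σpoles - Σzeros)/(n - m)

σ = (Σpoles - Σzeros)/(n - m) = (-23 - (-7))/(5 - 1) = -16/4 = -4.0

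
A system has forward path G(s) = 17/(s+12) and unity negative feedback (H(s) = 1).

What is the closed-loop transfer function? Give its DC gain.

T(s) = G/(1+GH) = [17/(s+12)] / [1 + 17/(s+12)] = 17/(s+12+17) = 17/(s+29). DC gain = 17/29 = 0.5862.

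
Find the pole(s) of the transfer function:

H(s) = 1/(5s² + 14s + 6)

Discriminant = 14² - 4×5×6 = 196 - 120 = 76 > 0, so two distinct real poles. Using quadratic formula: s = (-14 ± √76)/(2×5) = (-14 ± √76)/10, with √76 ≈ 8.7178. s₁ ≈ -0.5282, s₂ ≈ -2.2718. Poles: s₁ = -0.5282, s₂ = -2.2718.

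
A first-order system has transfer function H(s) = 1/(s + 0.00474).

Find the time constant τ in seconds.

For H(s) = 1/(s + 1/τ), the pole is at -1/τ = -0.00474, so τ = 1/0.00474 = 211 s.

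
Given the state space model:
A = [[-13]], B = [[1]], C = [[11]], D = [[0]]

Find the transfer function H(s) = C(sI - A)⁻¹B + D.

(sI - A)⁻¹ = 1/(s + 13). H(s) = 11 × 1/(s + 13) + 0 = 11/(s + 13).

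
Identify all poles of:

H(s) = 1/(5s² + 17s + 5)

Discriminant = 17² - 4×5×5 = 289 - 100 = 189 > 0, so two distinct real poles. Using quadratic formula: s = (-17 ± √189)/(2×5) = (-17 ± √189)/10, with √189 ≈ 13.7477. s₁ ≈ -0.3252, s₂ ≈ -3.0748. Poles: s₁ = -0.3252, s₂ = -3.0748.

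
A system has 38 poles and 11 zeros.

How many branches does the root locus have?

Root locus has n branches where n = number of poles = 38.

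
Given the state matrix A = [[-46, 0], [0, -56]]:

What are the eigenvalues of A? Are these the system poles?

For diagonal matrix, eigenvalues are diagonal entries: λ₁ = -46, λ₂ = -56. Eigenvalues of A = system poles.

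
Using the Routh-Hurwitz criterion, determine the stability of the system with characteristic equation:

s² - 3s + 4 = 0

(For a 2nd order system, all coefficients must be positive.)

Coefficients: 1, -3, 4. b=-3 not positive, so system is unstable.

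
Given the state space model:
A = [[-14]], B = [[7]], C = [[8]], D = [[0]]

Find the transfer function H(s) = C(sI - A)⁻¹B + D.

(sI - A)⁻¹ = 1/(s + 14). H(s) = 8 × 7/(s + 14) + 0 = 56/(s + 14).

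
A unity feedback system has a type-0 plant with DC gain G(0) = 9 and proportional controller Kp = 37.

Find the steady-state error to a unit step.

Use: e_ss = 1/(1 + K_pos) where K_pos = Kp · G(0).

K_pos = Kp · G(0) = 37 × 9 = 333. e_ss = 1/(1 + 333) = 0.0030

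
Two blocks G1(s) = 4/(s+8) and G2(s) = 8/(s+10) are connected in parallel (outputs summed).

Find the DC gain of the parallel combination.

Parallel: G_eq = G1 + G2. DC gain = G1(0) + G2(0) = 4/8 + 8/10 = 0.5 + 0.8 = 1.3.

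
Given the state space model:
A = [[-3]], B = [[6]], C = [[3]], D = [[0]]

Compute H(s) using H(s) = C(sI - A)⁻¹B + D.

(sI - A)⁻¹ = 1/(s + 3). H(s) = 3 × 6/(s + 3) + 0 = 18/(s + 3).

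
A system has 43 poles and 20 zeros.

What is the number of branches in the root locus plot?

Root locus has n branches where n = number of poles = 43.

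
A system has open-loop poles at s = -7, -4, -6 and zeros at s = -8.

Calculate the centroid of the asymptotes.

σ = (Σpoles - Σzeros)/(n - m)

σ = (Σpoles - Σzeros)/(n - m) = (-17 - (-8))/(3 - 1) = -9/2 = -4.5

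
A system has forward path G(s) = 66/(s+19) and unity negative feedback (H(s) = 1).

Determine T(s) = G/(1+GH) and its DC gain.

T(s) = G/(1+GH) = [66/(s+19)] / [1 + 66/(s+19)] = 66/(s+19+66) = 66/(s+85). DC gain = 66/85 = 0.7765.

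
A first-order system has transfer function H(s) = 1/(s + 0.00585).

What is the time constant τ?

For H(s) = 1/(s + 1/τ), the pole is at -1/τ = -0.00585, so τ = 1/0.00585 = 170.9 s.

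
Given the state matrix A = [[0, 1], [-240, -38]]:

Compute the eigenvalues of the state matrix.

det(A - λI) = λ² - (-38)λ + 240 = (λ - (-8))(λ - (-30)). Eigenvalues: -8, -30.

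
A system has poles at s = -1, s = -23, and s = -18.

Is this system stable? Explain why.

All poles are in the left half-plane. System is stable.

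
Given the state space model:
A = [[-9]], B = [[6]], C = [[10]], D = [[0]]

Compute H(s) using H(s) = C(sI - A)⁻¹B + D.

(sI - A)⁻¹ = 1/(s + 9). H(s) = 10 × 6/(s + 9) + 0 = 60/(s + 9).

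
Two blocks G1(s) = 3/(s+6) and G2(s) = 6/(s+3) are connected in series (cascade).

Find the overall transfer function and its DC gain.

Series: multiply transfer functions. G_eq = 3/(s+6) × 6/(s+3) = 18/((s+6)(s+3)). DC gain = 18/(6×3) = 1.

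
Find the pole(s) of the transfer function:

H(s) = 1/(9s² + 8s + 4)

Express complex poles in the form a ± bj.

Discriminant = 8² - 4×9×4 = 64 - 144 = -80 < 0, so the poles are a complex conjugate pair s = (-8 ± j√80)/(2×9). Real part = -8/(2×9) = -8/18 ≈ -0.4444; imaginary part = ±√80/(2×9) ≈ 0.4969. Poles: s = -0.4444 ± 0.4969j.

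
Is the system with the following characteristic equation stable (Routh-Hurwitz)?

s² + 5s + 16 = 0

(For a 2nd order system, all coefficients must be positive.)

Coefficients: 1, 5, 16. All positive, so system is stable.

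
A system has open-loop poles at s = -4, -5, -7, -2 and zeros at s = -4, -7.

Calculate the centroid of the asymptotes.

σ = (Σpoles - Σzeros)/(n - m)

σ = (Σpoles - Σzeros)/(n - m) = (-18 - (-11))/(4 - 2) = -7/2 = -3.5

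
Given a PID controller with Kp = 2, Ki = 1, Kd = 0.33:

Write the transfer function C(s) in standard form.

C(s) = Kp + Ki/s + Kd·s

Substituting values: C(s) = 2 + 1/s + 0.33s = (0.33s² + 2s + 1)/s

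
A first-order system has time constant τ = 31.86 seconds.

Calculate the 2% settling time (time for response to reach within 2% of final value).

For first-order system, 2% settling time ≈ 4τ = 4 × 31.86 = 127.44 s.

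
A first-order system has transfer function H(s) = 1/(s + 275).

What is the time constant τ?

For H(s) = 1/(s + 1/τ), the pole is at -1/τ = -275, so τ = 1/275 = 0.0036 s.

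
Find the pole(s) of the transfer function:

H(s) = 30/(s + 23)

Pole is where denominator = 0: s + 23 = 0, so s = -23.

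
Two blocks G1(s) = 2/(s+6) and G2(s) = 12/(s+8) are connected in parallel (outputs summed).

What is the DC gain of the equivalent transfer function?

Parallel: G_eq = G1 + G2. DC gain = G1(0) + G2(0) = 2/6 + 12/8 = 0.3333 + 1.5 = 1.8333.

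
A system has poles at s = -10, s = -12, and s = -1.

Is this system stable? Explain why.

All poles are in the left half-plane. System is stable.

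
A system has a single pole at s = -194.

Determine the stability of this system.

Pole at s = -194 is in the left half-plane. Stable.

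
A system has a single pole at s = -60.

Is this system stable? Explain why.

Pole at s = -60 is in the left half-plane. Stable.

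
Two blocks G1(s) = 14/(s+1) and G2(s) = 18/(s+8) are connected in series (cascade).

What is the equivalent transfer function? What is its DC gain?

Series: multiply transfer functions. G_eq = 14/(s+1) × 18/(s+8) = 252/((s+1)(s+8)). DC gain = 252/(1×8) = 31.5.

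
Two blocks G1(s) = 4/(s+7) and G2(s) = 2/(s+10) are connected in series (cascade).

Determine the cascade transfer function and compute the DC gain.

Series: multiply transfer functions. G_eq = 4/(s+7) × 2/(s+10) = 8/((s+7)(s+10)). DC gain = 8/(7×10) = 0.1143.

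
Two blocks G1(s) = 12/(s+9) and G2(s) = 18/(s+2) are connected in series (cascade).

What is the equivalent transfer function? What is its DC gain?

Series: multiply transfer functions. G_eq = 12/(s+9) × 18/(s+2) = 216/((s+9)(s+2)). DC gain = 216/(9×2) = 12.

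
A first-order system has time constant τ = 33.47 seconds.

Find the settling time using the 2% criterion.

For first-order system, 2% settling time ≈ 4τ = 4 × 33.47 = 133.88 s.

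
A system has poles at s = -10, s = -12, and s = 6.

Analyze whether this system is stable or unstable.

Pole(s) at s = 6 are not in the left half-plane. System is unstable.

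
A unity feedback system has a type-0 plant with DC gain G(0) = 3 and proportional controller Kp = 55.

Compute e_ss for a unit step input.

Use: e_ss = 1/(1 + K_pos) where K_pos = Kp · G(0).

K_pos = Kp · G(0) = 55 × 3 = 165. e_ss = 1/(1 + 165) = 0.0060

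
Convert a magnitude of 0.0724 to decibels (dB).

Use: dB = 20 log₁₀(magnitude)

dB = 20 log₁₀(0.0724) = -22.8 dB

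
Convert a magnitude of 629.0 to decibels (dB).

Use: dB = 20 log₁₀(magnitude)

dB = 20 log₁₀(629.0) = 56.0 dB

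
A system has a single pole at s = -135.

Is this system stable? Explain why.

Pole at s = -135 is in the left half-plane. Stable.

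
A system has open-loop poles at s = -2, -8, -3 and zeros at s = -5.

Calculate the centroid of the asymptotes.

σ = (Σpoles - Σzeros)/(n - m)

σ = (Σpoles - Σzeros)/(n - m) = (-13 - (-5))/(3 - 1) = -8/2 = -4.0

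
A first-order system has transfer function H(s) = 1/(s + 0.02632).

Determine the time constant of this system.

For H(s) = 1/(s + 1/τ), the pole is at -1/τ = -0.02632, so τ = 1/0.02632 = 37.99 s.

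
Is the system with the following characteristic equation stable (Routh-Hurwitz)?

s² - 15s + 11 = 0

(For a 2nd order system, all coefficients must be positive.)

Coefficients: 1, -15, 11. b=-15 not positive, so system is unstable.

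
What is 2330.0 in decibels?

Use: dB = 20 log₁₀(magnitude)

dB = 20 log₁₀(2330.0) = 67.3 dB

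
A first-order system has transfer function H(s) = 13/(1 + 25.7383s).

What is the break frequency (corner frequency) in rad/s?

Corner frequency = 1/τ = 1/25.7383 = 0.039 rad/s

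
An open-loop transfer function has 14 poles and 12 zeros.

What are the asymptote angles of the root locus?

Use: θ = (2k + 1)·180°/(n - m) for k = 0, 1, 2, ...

n - m = 14 - 12 = 2. Angles: θk = (2k + 1)·180°/2 = 90°, 270°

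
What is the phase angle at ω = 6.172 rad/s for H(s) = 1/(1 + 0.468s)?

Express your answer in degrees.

Phase = -arctan(ωτ) = -arctan(6.172 × 0.468) = -70.9°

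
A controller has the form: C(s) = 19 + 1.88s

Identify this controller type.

This is a Proportional-Derivative (PD) controller.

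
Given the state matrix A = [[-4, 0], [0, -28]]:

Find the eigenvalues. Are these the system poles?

For diagonal matrix, eigenvalues are diagonal entries: λ₁ = -4, λ₂ = -28. Eigenvalues of A = system poles.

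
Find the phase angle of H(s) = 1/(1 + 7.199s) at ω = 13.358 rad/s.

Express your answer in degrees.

Phase = -arctan(ωτ) = -arctan(13.358 × 7.199) = -89.4°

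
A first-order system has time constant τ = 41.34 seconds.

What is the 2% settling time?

For first-order system, 2% settling time ≈ 4τ = 4 × 41.34 = 165.36 s.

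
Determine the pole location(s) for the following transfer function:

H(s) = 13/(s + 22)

Pole is where denominator = 0: s + 22 = 0, so s = -22.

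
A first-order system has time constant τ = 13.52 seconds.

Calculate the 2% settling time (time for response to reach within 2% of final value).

For first-order system, 2% settling time ≈ 4τ = 4 × 13.52 = 54.08 s.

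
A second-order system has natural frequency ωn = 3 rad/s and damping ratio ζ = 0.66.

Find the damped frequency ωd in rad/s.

ωd = ωn√(1 - ζ²) = 3√(1 - 0.66²) = 2.25 rad/s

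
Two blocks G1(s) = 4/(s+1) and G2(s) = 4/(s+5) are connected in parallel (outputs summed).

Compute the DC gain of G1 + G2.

Parallel: G_eq = G1 + G2. DC gain = G1(0) + G2(0) = 4/1 + 4/5 = 4 + 0.8 = 4.8.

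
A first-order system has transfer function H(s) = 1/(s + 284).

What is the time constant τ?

For H(s) = 1/(s + 1/τ), the pole is at -1/τ = -284, so τ = 1/284 = 0.0035 s.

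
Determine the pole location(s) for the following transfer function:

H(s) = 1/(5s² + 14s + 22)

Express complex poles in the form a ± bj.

Discriminant = 14² - 4×5×22 = 196 - 440 = -244 < 0, so the poles are a complex conjugate pair s = (-14 ± j√244)/(2×5). Real part = -14/(2×5) = -14/10 = -1.4; imaginary part = ±√244/(2×5) ≈ 1.5620. Poles: s = -1.4 ± 1.5620j.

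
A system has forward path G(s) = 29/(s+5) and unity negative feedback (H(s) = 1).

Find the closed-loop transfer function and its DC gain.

T(s) = G/(1+GH) = [29/(s+5)] / [1 + 29/(s+5)] = 29/(s+5+29) = 29/(s+34). DC gain = 29/34 = 0.8529.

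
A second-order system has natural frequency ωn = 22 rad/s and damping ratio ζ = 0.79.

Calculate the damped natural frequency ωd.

ωd = ωn√(1 - ζ²) = 22√(1 - 0.79²) = 13.49 rad/s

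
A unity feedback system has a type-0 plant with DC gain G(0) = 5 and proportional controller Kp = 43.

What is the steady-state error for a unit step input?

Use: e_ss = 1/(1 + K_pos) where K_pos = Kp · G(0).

K_pos = Kp · G(0) = 43 × 5 = 215. e_ss = 1/(1 + 215) = 0.0046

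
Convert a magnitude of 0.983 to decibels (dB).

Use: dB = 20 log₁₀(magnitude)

dB = 20 log₁₀(0.983) = -0.1 dB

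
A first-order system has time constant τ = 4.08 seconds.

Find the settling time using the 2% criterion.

For first-order system, 2% settling time ≈ 4τ = 4 × 4.08 = 16.32 s.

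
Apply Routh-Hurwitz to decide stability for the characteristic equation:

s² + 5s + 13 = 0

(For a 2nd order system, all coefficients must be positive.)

Coefficients: 1, 5, 13. All positive, so system is stable.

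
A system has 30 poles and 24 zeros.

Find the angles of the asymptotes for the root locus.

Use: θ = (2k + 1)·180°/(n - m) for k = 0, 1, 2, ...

n - m = 30 - 24 = 6. Angles: θk = (2k + 1)·180°/6 = 30°, 90°, 150°, 210°, 270°, 330°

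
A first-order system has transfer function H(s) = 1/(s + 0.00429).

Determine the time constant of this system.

For H(s) = 1/(s + 1/τ), the pole is at -1/τ = -0.00429, so τ = 1/0.00429 = 233.1 s.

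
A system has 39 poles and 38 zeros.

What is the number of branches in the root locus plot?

Root locus has n branches where n = number of poles = 39.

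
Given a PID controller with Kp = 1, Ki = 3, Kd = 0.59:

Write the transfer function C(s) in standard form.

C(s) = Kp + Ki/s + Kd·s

Substituting values: C(s) = 1 + 3/s + 0.59s = (0.59s² + s + 3)/s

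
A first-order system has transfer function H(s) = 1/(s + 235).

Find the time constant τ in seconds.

For H(s) = 1/(s + 1/τ), the pole is at -1/τ = -235, so τ = 1/235 = 0.0043 s.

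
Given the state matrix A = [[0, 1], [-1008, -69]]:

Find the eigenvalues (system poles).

det(A - λI) = λ² - (-69)λ + 1008 = (λ - (-48))(λ - (-21)). Eigenvalues: -48, -21.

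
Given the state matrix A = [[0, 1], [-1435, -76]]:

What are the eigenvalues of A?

det(A - λI) = λ² - (-76)λ + 1435 = (λ - (-35))(λ - (-41)). Eigenvalues: -35, -41.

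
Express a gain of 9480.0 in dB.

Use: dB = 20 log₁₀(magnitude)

dB = 20 log₁₀(9480.0) = 79.5 dB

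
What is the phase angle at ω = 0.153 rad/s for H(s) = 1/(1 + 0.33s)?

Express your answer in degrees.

Phase = -arctan(ωτ) = -arctan(0.153 × 0.33) = -2.9°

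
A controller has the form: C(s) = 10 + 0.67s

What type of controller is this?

This is a Proportional-Derivative (PD) controller.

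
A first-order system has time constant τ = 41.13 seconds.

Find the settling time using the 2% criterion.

For first-order system, 2% settling time ≈ 4τ = 4 × 41.13 = 164.52 s.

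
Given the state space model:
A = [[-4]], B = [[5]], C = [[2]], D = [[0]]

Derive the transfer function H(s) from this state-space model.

(sI - A)⁻¹ = 1/(s + 4). H(s) = 2 × 5/(s + 4) + 0 = 10/(s + 4).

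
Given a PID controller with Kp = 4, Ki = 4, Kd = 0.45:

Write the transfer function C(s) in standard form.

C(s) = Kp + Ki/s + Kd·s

Substituting values: C(s) = 4 + 4/s + 0.45s = (0.45s² + 4s + 4)/s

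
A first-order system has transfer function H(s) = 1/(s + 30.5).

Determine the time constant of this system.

For H(s) = 1/(s + 1/τ), the pole is at -1/τ = -30.5, so τ = 1/30.5 = 0.0328 s.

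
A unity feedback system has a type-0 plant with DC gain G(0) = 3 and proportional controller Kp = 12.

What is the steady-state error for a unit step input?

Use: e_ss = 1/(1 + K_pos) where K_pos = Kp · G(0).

K_pos = Kp · G(0) = 12 × 3 = 36. e_ss = 1/(1 + 36) = 0.0270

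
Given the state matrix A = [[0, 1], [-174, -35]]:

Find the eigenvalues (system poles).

det(A - λI) = λ² - (-35)λ + 174 = (λ - (-29))(λ - (-6)). Eigenvalues: -29, -6.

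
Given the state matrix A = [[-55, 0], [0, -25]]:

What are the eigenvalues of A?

For diagonal matrix, eigenvalues are diagonal entries: λ₁ = -55, λ₂ = -25.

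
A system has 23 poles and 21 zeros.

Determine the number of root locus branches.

Root locus has n branches where n = number of poles = 23.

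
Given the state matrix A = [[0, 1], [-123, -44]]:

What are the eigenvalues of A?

det(A - λI) = λ² - (-44)λ + 123 = (λ - (-3))(λ - (-41)). Eigenvalues: -3, -41.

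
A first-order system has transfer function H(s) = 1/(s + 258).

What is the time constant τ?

For H(s) = 1/(s + 1/τ), the pole is at -1/τ = -258, so τ = 1/258 = 0.0039 s.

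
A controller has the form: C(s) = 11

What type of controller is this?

This is a Proportional (P) controller.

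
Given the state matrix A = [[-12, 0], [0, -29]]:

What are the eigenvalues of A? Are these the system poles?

For diagonal matrix, eigenvalues are diagonal entries: λ₁ = -12, λ₂ = -29. Eigenvalues of A = system poles.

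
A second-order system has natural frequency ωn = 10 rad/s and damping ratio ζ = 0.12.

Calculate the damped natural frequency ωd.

ωd = ωn√(1 - ζ²) = 10√(1 - 0.12²) = 9.93 rad/s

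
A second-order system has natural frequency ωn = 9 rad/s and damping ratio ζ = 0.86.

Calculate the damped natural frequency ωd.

ωd = ωn√(1 - ζ²) = 9√(1 - 0.86²) = 4.59 rad/s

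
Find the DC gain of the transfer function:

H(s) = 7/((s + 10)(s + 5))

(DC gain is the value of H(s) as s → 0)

DC gain = H(0) = 7/(10 × 5) = 7/50 = 0.14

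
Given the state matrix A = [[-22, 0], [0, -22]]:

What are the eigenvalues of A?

For diagonal matrix, eigenvalues are diagonal entries: λ₁ = -22, λ₂ = -22.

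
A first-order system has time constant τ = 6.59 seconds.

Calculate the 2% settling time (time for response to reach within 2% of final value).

For first-order system, 2% settling time ≈ 4τ = 4 × 6.59 = 26.36 s.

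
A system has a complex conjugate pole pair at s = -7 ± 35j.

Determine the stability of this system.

Real part of poles is -7 (< 0, left half-plane). Stable.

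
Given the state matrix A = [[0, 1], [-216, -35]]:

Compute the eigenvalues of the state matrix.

det(A - λI) = λ² - (-35)λ + 216 = (λ - (-8))(λ - (-27)). Eigenvalues: -8, -27.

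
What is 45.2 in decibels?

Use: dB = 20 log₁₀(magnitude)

dB = 20 log₁₀(45.2) = 33.1 dB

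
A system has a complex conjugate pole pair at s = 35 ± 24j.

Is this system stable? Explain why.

Real part of poles is 35 (> 0, right half-plane). Unstable.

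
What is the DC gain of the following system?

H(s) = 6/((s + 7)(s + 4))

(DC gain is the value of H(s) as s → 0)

DC gain = H(0) = 6/(7 × 4) = 6/28 = 0.2143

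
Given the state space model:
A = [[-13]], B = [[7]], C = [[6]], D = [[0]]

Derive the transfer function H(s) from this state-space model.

(sI - A)⁻¹ = 1/(s + 13). H(s) = 6 × 7/(s + 13) + 0 = 42/(s + 13).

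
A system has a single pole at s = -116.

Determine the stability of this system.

Pole at s = -116 is in the left half-plane. Stable.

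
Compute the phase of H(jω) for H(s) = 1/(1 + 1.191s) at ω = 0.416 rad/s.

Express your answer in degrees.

Phase = -arctan(ωτ) = -arctan(0.416 × 1.191) = -26.4°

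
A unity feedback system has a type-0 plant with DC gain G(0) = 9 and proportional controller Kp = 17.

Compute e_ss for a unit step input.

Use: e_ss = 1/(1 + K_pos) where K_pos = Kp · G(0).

K_pos = Kp · G(0) = 17 × 9 = 153. e_ss = 1/(1 + 153) = 0.0065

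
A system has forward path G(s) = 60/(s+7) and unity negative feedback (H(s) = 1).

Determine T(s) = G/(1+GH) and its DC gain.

T(s) = G/(1+GH) = [60/(s+7)] / [1 + 60/(s+7)] = 60/(s+7+60) = 60/(s+67). DC gain = 60/67 = 0.8955.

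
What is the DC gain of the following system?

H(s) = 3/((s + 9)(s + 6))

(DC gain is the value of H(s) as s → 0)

DC gain = H(0) = 3/(9 × 6) = 3/54 = 0.0556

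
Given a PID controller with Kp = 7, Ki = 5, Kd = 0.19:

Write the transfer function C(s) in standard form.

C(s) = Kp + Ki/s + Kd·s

Substituting values: C(s) = 7 + 5/s + 0.19s = (0.19s² + 7s + 5)/s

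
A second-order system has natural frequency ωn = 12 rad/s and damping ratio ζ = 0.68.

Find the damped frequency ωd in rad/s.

ωd = ωn√(1 - ζ²) = 12√(1 - 0.68²) = 8.8 rad/s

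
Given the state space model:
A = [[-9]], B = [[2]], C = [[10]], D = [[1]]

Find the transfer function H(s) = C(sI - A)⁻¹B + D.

(sI - A)⁻¹ = 1/(s + 9). H(s) = 10×2/(s + 9) + 1 = (s + 29)/(s + 9).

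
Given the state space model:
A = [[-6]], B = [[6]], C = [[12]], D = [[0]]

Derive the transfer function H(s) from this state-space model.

(sI - A)⁻¹ = 1/(s + 6). H(s) = 12 × 6/(s + 6) + 0 = 72/(s + 6).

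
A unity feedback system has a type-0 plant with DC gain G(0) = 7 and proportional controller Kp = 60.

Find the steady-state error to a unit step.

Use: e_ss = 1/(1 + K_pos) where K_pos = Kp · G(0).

K_pos = Kp · G(0) = 60 × 7 = 420. e_ss = 1/(1 + 420) = 0.0024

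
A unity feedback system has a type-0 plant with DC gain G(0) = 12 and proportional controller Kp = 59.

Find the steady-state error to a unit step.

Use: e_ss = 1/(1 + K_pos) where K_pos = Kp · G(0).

K_pos = Kp · G(0) = 59 × 12 = 708. e_ss = 1/(1 + 708) = 0.0014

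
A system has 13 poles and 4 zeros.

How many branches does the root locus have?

Root locus has n branches where n = number of poles = 13.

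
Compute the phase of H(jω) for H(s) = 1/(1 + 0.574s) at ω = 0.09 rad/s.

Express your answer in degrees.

Phase = -arctan(ωτ) = -arctan(0.09 × 0.574) = -3.0°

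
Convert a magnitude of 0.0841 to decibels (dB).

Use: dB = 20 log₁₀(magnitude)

dB = 20 log₁₀(0.0841) = -21.5 dB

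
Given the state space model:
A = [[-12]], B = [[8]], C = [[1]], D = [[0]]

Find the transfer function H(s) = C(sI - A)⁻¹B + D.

(sI - A)⁻¹ = 1/(s + 12). H(s) = 1 × 8/(s + 12) + 0 = 8/(s + 12).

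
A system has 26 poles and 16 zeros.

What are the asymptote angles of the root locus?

n - m = 26 - 16 = 10. Angles: θk = (2k + 1)·180°/10 = 18°, 54°, 90°, 126°, 162°, 198°, 234°, 270°, 306°, 342°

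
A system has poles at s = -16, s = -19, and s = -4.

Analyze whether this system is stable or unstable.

All poles are in the left half-plane. System is stable.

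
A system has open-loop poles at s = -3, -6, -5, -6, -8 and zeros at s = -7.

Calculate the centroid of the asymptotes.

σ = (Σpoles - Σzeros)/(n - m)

σ = (Σpoles - Σzeros)/(n - m) = (-28 - (-7))/(5 - 1) = -21/4 = -5.25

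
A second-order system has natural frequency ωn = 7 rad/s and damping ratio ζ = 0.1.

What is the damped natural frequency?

ωd = ωn√(1 - ζ²) = 7√(1 - 0.1²) = 6.96 rad/s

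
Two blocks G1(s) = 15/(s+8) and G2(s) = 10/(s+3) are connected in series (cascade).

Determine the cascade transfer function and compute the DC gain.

Series: multiply transfer functions. G_eq = 15/(s+8) × 10/(s+3) = 150/((s+8)(s+3)). DC gain = 150/(8×3) = 6.25.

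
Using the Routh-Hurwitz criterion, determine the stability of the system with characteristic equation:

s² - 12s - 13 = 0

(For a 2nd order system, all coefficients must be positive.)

Coefficients: 1, -12, -13. b=-12, c=-13 not positive, so system is unstable.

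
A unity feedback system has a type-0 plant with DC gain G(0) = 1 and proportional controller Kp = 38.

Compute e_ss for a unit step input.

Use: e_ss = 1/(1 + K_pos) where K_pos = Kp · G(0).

K_pos = Kp · G(0) = 38 × 1 = 38. e_ss = 1/(1 + 38) = 0.0256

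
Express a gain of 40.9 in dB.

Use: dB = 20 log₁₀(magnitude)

dB = 20 log₁₀(40.9) = 32.2 dB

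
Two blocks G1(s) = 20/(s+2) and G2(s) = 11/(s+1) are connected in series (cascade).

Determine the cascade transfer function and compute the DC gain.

Series: multiply transfer functions. G_eq = 20/(s+2) × 11/(s+1) = 220/((s+2)(s+1)). DC gain = 220/(2×1) = 110.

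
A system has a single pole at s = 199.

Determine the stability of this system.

Pole at s = 199 is in the right half-plane. Unstable.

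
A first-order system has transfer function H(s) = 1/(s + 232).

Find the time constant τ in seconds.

For H(s) = 1/(s + 1/τ), the pole is at -1/τ = -232, so τ = 1/232 = 0.0043 s.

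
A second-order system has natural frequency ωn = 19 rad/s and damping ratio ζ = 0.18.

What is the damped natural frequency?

ωd = ωn√(1 - ζ²) = 19√(1 - 0.18²) = 18.69 rad/s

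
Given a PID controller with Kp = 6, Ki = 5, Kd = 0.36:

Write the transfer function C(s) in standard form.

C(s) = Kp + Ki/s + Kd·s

Substituting values: C(s) = 6 + 5/s + 0.36s = (0.36s² + 6s + 5)/s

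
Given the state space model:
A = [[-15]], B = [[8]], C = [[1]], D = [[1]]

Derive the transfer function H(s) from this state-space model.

(sI - A)⁻¹ = 1/(s + 15). H(s) = 1×8/(s + 15) + 1 = (s + 23)/(s + 15).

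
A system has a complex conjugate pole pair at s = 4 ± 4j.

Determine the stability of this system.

Real part of poles is 4 (> 0, right half-plane). Unstable.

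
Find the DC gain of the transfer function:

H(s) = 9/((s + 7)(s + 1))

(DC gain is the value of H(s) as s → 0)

DC gain = H(0) = 9/(7 × 1) = 9/7 = 1.2857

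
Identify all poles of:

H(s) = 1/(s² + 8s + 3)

Discriminant = 8² - 4×1×3 = 64 - 12 = 52 > 0, so two distinct real poles. Using quadratic formula: s = (-8 ± √52)/(2×1) = (-8 ± √52)/2, with √52 ≈ 7.2111. s₁ ≈ -0.3944, s₂ ≈ -7.6056. Poles: s₁ = -0.3944, s₂ = -7.6056.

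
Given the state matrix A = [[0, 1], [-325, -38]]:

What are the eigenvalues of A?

det(A - λI) = λ² - (-38)λ + 325 = (λ - (-25))(λ - (-13)). Eigenvalues: -25, -13.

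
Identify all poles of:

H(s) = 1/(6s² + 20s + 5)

Discriminant = 20² - 4×6×5 = 400 - 120 = 280 > 0, so two distinct real poles. Using quadratic formula: s = (-20 ± √280)/(2×6) = (-20 ± √280)/12, with √280 ≈ 16.7332. s₁ ≈ -0.2722, s₂ ≈ -3.0611. Poles: s₁ = -0.2722, s₂ = -3.0611.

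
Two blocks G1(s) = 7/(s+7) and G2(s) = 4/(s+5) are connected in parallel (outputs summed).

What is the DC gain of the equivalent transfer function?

Parallel: G_eq = G1 + G2. DC gain = G1(0) + G2(0) = 7/7 + 4/5 = 1 + 0.8 = 1.8.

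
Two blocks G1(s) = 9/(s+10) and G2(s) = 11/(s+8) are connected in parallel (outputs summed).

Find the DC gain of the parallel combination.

Parallel: G_eq = G1 + G2. DC gain = G1(0) + G2(0) = 9/10 + 11/8 = 0.9 + 1.375 = 2.275.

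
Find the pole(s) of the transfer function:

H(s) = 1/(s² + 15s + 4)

Discriminant = 15² - 4×1×4 = 225 - 16 = 209 > 0, so two distinct real poles. Using quadratic formula: s = (-15 ± √209)/(2×1) = (-15 ± √209)/2, with √209 ≈ 14.4568. s₁ ≈ -0.2716, s₂ ≈ -14.7284. Poles: s₁ = -0.2716, s₂ = -14.7284.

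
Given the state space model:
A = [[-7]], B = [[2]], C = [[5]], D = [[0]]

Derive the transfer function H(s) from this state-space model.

(sI - A)⁻¹ = 1/(s + 7). H(s) = 5 × 2/(s + 7) + 0 = 10/(s + 7).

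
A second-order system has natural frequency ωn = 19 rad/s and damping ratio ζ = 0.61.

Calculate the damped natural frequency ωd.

ωd = ωn√(1 - ζ²) = 19√(1 - 0.61²) = 15.06 rad/s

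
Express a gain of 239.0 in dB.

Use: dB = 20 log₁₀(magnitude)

dB = 20 log₁₀(239.0) = 47.6 dB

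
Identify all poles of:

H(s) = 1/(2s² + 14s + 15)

Discriminant = 14² - 4×2×15 = 196 - 120 = 76 > 0, so two distinct real poles. Using quadratic formula: s = (-14 ± √76)/(2×2) = (-14 ± √76)/4, with √76 ≈ 8.7178. s₁ ≈ -1.3206, s₂ ≈ -5.6794. Poles: s₁ = -1.3206, s₂ = -5.6794.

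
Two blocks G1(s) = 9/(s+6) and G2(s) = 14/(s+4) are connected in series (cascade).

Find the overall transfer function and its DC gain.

Series: multiply transfer functions. G_eq = 9/(s+6) × 14/(s+4) = 126/((s+6)(s+4)). DC gain = 126/(6×4) = 5.25.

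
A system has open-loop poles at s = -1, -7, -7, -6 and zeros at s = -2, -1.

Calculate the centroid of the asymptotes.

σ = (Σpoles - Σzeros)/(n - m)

σ = (Σpoles - Σzeros)/(n - m) = (-21 - (-3))/(4 - 2) = -18/2 = -9.0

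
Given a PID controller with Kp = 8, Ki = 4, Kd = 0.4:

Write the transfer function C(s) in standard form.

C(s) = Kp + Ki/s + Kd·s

Substituting values: C(s) = 8 + 4/s + 0.4s = (0.4s² + 8s + 4)/s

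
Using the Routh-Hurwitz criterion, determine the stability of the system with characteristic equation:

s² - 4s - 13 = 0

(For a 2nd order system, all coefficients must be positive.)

Coefficients: 1, -4, -13. b=-4, c=-13 not positive, so system is unstable.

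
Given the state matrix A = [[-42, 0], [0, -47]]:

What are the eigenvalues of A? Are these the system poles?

For diagonal matrix, eigenvalues are diagonal entries: λ₁ = -42, λ₂ = -47. Eigenvalues of A = system poles.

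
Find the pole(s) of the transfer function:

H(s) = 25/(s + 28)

Pole is where denominator = 0: s + 28 = 0, so s = -28.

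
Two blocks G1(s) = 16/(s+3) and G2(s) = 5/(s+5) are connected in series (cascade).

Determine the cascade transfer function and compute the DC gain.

Series: multiply transfer functions. G_eq = 16/(s+3) × 5/(s+5) = 80/((s+3)(s+5)). DC gain = 80/(3×5) = 5.3333.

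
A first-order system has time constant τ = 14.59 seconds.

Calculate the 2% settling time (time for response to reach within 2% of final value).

For first-order system, 2% settling time ≈ 4τ = 4 × 14.59 = 58.36 s.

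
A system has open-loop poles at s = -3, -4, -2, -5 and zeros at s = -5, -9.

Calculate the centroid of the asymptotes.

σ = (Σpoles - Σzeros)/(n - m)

σ = (Σpoles - Σzeros)/(n - m) = (-14 - (-14))/(4 - 2) = 0/2 = 0.0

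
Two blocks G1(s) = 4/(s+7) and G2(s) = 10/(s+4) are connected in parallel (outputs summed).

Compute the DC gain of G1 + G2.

Parallel: G_eq = G1 + G2. DC gain = G1(0) + G2(0) = 4/7 + 10/4 = 0.5714 + 2.5 = 3.0714.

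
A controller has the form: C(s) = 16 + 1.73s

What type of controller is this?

This is a Proportional-Derivative (PD) controller.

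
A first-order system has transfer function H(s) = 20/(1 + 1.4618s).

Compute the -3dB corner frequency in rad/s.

Corner frequency = 1/τ = 1/1.4618 = 0.684 rad/s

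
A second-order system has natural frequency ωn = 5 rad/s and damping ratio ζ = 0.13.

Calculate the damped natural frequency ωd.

ωd = ωn√(1 - ζ²) = 5√(1 - 0.13²) = 4.96 rad/s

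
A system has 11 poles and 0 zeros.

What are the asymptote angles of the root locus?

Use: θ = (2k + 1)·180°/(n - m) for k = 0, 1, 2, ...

n - m = 11 - 0 = 11. Angles: θk = (2k + 1)·180°/11 = 16.36°, 49.09°, 81.82°, 114.55°, 147.27°, 180°, 212.73°, 245.45°, 278.18°, 310.91°, 343.64°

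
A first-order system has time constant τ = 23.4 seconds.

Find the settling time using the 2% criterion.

For first-order system, 2% settling time ≈ 4τ = 4 × 23.4 = 93.6 s.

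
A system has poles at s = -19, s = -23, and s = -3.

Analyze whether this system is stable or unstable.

All poles are in the left half-plane. System is stable.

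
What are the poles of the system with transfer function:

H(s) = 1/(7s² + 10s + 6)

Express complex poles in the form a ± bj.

Discriminant = 10² - 4×7×6 = 100 - 168 = -68 < 0, so the poles are a complex conjugate pair s = (-10 ± j√68)/(2×7). Real part = -10/(2×7) = -10/14 ≈ -0.7143; imaginary part = ±√68/(2×7) ≈ 0.5890. Poles: s = -0.7143 ± 0.5890j.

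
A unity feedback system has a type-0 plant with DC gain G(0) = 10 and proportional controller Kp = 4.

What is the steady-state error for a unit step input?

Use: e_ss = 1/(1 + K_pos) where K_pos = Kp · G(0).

K_pos = Kp · G(0) = 4 × 10 = 40. e_ss = 1/(1 + 40) = 0.0244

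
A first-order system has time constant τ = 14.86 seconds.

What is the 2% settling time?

For first-order system, 2% settling time ≈ 4τ = 4 × 14.86 = 59.44 s.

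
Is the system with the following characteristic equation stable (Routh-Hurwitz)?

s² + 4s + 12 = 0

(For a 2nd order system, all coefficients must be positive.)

Coefficients: 1, 4, 12. All positive, so system is stable.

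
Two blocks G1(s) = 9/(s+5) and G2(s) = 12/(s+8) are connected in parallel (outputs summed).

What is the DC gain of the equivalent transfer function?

Parallel: G_eq = G1 + G2. DC gain = G1(0) + G2(0) = 9/5 + 12/8 = 1.8 + 1.5 = 3.3.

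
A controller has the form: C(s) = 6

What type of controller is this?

This is a Proportional (P) controller.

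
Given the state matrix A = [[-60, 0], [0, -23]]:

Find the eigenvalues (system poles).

For diagonal matrix, eigenvalues are diagonal entries: λ₁ = -60, λ₂ = -23.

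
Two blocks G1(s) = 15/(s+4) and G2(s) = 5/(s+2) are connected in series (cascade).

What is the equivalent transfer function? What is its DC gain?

Series: multiply transfer functions. G_eq = 15/(s+4) × 5/(s+2) = 75/((s+4)(s+2)). DC gain = 75/(4×2) = 9.375.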